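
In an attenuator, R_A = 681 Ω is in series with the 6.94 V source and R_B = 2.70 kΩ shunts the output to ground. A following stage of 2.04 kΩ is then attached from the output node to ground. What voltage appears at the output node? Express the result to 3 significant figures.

V_out ≈ 4.38 V

The load sits in parallel with R_B: R_B‖R_L = (2700 × 2040) / (2700 + 2040) = 1162 Ω.
V_out = 6.94 × 1162 / (681 + 1162) = 6.94 × 1162/1843 = 4.38 V.
(Unloaded it would have been 5.54 V.)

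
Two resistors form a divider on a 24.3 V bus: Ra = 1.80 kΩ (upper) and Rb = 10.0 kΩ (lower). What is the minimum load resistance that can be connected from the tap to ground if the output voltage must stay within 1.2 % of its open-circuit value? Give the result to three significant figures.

Output resistance R_th = Ra‖Rb = (1.80 × 10.0)/11.80 = 1.525 kΩ.
The fractional drop is R_th/(R_th + R_L); requiring this ≤ 0.0120 gives R_L ≥ R_th(1/0.0120 − 1) = 1.525 × 82.33 = 126 kΩ.

R_L(min) ≈ 126 kΩ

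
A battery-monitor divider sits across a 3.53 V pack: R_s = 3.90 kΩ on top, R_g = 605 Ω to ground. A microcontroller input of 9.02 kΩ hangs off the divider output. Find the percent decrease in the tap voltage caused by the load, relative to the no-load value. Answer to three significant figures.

The divider's output (Thévenin) resistance is R_s‖R_g = 523.8 Ω.
Fractional drop under load = R_th/(R_th + R_L) = 523.8 / (523.8 + 9020) = 0.05488.
So the output falls by 5.49 %.

5.49 %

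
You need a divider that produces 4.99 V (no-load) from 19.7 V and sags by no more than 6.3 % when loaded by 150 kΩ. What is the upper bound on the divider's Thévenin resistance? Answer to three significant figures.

Loading drop = R_th/(R_th + R_L) ≤ 0.0630, so R_th ≤ R_L · ε/(1−ε) = 150 kΩ × 0.0630/0.9370 = 10.1 kΩ.
(Any R1, R2 with R2/(R1+R2) = 0.253 and R1‖R2 ≤ 10.1 kΩ will meet the spec.)

R_th ≤ 10.1 kΩ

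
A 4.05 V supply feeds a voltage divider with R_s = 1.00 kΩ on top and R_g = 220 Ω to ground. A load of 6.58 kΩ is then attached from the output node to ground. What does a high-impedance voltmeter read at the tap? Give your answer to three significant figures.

V_out ≈ 0.711 V

The load sits in parallel with R_g: R_g‖R_L = (220 × 6580) / (220 + 6580) = 212.9 Ω.
V_out = 4.05 × 212.9 / (1000 + 212.9) = 4.05 × 212.9/1213 = 0.711 V.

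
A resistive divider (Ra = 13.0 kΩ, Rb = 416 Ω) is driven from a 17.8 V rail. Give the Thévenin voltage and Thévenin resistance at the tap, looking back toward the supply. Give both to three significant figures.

V_th is the open-circuit tap voltage: 17.8 × 416/(13000 + 416) = 0.552 V.
With the supply zeroed, Ra and Rb appear in parallel from the tap: R_th = Ra‖Rb = (13000 × 416)/13420 = 403 Ω.

V_th = 0.552 V, R_th = 403 Ω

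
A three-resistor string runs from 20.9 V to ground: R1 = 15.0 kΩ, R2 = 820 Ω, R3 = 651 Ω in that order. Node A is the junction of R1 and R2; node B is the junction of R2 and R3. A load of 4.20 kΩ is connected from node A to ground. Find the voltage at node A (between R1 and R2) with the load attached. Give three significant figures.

V ≈ 1.42 V

Below node A the series string R2+R3 = 1471 Ω sits in parallel with the 4200 Ω load: 1089 Ω.
V_A = 20.9 × 1089/(15000 + 1089) = 1.42 V.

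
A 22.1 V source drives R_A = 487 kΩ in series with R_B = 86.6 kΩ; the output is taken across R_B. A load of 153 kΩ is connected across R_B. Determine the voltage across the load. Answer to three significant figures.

The load sits in parallel with R_B: R_B‖R_L = (86.6 × 153) / (86.6 + 153) = 55.30 kΩ.
V_out = 22.1 × 55.30 / (487 + 55.30) = 22.1 × 55.30/542.3 = 2.25 V.
(Unloaded it would have been 3.34 V.)

V_out ≈ 2.25 V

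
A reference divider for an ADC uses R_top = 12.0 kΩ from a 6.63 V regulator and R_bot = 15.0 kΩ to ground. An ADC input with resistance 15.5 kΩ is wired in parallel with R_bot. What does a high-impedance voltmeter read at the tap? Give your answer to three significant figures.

The load sits in parallel with R_bot: R_bot‖R_L = (15.0 × 15.5) / (15.0 + 15.5) = 7.623 kΩ.
V_out = 6.63 × 7.623 / (12.0 + 7.623) = 6.63 × 7.623/19.62 = 2.58 V.

V_out ≈ 2.58 V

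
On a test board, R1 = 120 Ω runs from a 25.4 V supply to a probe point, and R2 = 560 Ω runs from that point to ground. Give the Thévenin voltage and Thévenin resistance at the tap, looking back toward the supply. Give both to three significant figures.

V_th is the open-circuit tap voltage: 25.4 × 560/(120 + 560) = 20.9 V.
With the supply zeroed, R1 and R2 appear in parallel from the tap: R_th = R1‖R2 = (120 × 560)/680.0 = 98.8 Ω.

V_th = 20.9 V, R_th = 98.8 Ω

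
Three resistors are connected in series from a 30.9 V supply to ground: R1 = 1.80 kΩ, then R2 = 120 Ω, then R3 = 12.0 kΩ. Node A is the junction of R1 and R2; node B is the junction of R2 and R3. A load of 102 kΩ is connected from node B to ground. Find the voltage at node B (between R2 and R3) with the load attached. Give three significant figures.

At node B, R3 is in parallel with the load: R3‖R_L = 10740 Ω.
Below node A the resistance is R2 + (R3‖R_L) = 10860 Ω, so V_A = 30.9 × 10860/12660 = 26.51 V.
Then V_B = V_A × (R3‖R_L)/(R2 + R3‖R_L) = 26.51 × 10740/10860 = 26.2 V.

V ≈ 26.2 V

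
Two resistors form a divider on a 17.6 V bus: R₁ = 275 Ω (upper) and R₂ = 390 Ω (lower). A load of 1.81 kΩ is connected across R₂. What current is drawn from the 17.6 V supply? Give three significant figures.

I ≈ 29.5 mA

R₂‖R_L = 320.9 Ω, so the source sees R₁ + R₂‖R_L = 595.9 Ω.
I = 17.6 V / 595.9 Ω = 29.5 mA.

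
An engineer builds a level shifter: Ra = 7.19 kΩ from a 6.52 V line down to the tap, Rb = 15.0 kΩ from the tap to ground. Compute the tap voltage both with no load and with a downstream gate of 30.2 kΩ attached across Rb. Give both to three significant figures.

Open-circuit: V = 6.52 × 15.0/(7.19 + 15.0) = 4.41 V.
With the load, Rb becomes Rb‖R_L = 10.02 kΩ, so V = 6.52 × 10.02/17.21 = 3.80 V.

Unloaded: 4.41 V; loaded: 3.80 V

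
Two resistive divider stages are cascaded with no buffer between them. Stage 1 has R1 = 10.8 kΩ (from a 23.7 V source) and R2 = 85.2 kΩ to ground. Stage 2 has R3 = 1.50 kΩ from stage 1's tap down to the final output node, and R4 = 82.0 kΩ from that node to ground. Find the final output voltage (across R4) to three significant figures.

V_out ≈ 18.5 V

Stage 2 presents R3+R4 = 83.50 kΩ as a load on stage 1's tap.
Stage 1's lower leg becomes R2‖(R3+R4) = 42.17 kΩ, so V_mid = 23.7 × 42.17/52.97 = 18.87 V.
Stage 2 is itself unloaded: V_out = V_mid × R4/(R3+R4) = 18.87 × 82.0/83.50 = 18.5 V.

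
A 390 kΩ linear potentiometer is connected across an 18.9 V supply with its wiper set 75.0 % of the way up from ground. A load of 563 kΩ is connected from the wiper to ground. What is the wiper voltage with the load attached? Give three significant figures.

The wiper splits the pot into (1−α)R = 97.50 kΩ above and αR = 292.5 kΩ below.
Lower section ‖ load = 192.5 kΩ.
V_wiper = 18.9 × 192.5/(97.50 + 192.5) = 12.5 V.

V ≈ 12.5 V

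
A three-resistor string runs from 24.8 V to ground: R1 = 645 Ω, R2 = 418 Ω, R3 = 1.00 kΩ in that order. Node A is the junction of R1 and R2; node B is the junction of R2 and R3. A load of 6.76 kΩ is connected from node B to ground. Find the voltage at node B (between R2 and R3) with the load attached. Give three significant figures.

At node B, R3 is in parallel with the load: R3‖R_L = 871.1 Ω.
Below node A the resistance is R2 + (R3‖R_L) = 1289 Ω, so V_A = 24.8 × 1289/1934 = 16.53 V.
Then V_B = V_A × (R3‖R_L)/(R2 + R3‖R_L) = 16.53 × 871.1/1289 = 11.2 V.

V ≈ 11.2 V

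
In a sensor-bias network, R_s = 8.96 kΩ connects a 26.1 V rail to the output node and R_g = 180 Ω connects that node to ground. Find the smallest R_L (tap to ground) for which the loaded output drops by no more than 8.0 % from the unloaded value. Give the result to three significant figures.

Output resistance R_th = R_s‖R_g = (8960 × 180)/9140 = 176.5 Ω.
The fractional drop is R_th/(R_th + R_L); requiring this ≤ 0.0800 gives R_L ≥ R_th(1/0.0800 − 1) = 176.5 × 11.50 = 2.03 kΩ.

R_L(min) ≈ 2.03 kΩ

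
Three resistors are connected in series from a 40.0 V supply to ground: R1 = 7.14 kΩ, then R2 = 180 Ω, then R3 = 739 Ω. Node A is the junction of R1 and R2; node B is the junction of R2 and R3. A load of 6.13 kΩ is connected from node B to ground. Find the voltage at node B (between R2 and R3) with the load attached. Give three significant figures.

V ≈ 3.31 V

At node B, R3 is in parallel with the load: R3‖R_L = 659.5 Ω.
Below node A the resistance is R2 + (R3‖R_L) = 839.5 Ω, so V_A = 40.0 × 839.5/7979 = 4.208 V.
Then V_B = V_A × (R3‖R_L)/(R2 + R3‖R_L) = 4.208 × 659.5/839.5 = 3.31 V.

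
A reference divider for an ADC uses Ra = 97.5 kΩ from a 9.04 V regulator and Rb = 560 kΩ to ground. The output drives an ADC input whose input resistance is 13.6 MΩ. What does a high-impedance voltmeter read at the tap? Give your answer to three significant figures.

The load sits in parallel with Rb: Rb‖R_L = (560 × 13600) / (560 + 13600) = 537.9 kΩ.
V_out = 9.04 × 537.9 / (97.5 + 537.9) = 9.04 × 537.9/635.4 = 7.65 V.
(Unloaded it would have been 7.70 V.)

V_out ≈ 7.65 V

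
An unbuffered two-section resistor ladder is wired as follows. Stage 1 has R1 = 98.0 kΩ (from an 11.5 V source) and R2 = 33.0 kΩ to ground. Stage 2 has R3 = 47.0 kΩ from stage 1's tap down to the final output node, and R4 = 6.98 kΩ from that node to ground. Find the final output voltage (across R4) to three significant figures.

Stage 2 presents R3+R4 = 53.98 kΩ as a load on stage 1's tap.
Stage 1's lower leg becomes R2‖(R3+R4) = 20.48 kΩ, so V_mid = 11.5 × 20.48/118.5 = 1.988 V.
Stage 2 is itself unloaded: V_out = V_mid × R4/(R3+R4) = 1.988 × 6.98/53.98 = 0.257 V.

V_out ≈ 0.257 V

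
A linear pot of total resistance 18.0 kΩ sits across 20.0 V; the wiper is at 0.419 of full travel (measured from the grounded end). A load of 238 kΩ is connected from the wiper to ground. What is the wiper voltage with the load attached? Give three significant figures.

The wiper splits the pot into (1−α)R = 10.46 kΩ above and αR = 7.542 kΩ below.
Lower section ‖ load = 7.310 kΩ.
V_wiper = 20.0 × 7.310/(10.46 + 7.310) = 8.23 V.

V ≈ 8.23 V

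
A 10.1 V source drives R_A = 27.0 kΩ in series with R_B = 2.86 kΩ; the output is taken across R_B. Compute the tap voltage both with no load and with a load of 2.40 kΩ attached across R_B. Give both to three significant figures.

Unloaded: 0.967 V; loaded: 0.466 V

Open-circuit: V = 10.1 × 2.86/(27.0 + 2.86) = 0.967 V.
With the load, R_B becomes R_B‖R_L = 1.305 kΩ, so V = 10.1 × 1.305/28.30 = 0.466 V.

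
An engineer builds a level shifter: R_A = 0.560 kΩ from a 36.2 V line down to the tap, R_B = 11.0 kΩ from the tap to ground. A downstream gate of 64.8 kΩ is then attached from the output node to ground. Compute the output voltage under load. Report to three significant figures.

The load sits in parallel with R_B: R_B‖R_L = (11000 × 64800) / (11000 + 64800) = 9404 Ω.
V_out = 36.2 × 9404 / (560 + 9404) = 36.2 × 9404/9964 = 34.2 V.

V_out ≈ 34.2 V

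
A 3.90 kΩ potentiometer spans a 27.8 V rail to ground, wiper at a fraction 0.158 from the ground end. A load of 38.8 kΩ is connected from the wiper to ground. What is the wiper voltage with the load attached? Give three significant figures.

V ≈ 4.33 V

The wiper splits the pot into (1−α)R = 3284 Ω above and αR = 616.2 Ω below.
Lower section ‖ load = 606.6 Ω.
V_wiper = 27.8 × 606.6/(3284 + 606.6) = 4.33 V.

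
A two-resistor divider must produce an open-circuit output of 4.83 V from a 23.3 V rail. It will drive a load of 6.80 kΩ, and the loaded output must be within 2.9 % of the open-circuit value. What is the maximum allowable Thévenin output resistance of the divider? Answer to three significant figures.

R_th ≤ 203 Ω

Loading drop = R_th/(R_th + R_L) ≤ 0.0290, so R_th ≤ R_L · ε/(1−ε) = 6.80 kΩ × 0.0290/0.9710 = 203 Ω.
(Any R1, R2 with R2/(R1+R2) = 0.207 and R1‖R2 ≤ 203 Ω will meet the spec.)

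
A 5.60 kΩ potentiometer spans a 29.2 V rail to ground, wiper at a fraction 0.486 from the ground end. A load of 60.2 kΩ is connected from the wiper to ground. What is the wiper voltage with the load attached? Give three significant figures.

V ≈ 13.9 V

The wiper splits the pot into (1−α)R = 2.878 kΩ above and αR = 2.722 kΩ below.
Lower section ‖ load = 2.604 kΩ.
V_wiper = 29.2 × 2.604/(2.878 + 2.604) = 13.9 V.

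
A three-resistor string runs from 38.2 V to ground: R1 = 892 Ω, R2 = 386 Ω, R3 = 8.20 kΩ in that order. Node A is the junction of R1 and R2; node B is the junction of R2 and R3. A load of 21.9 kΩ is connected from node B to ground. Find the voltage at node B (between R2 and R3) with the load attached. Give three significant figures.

V ≈ 31.5 V

At node B, R3 is in parallel with the load: R3‖R_L = 5966 Ω.
Below node A the resistance is R2 + (R3‖R_L) = 6352 Ω, so V_A = 38.2 × 6352/7244 = 33.50 V.
Then V_B = V_A × (R3‖R_L)/(R2 + R3‖R_L) = 33.50 × 5966/6352 = 31.5 V.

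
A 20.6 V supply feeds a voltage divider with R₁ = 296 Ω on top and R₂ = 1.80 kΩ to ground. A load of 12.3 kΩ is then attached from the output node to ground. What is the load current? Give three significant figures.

I_L ≈ 1.41 mA

R₂‖R_L = 1570 Ω; V_out = 20.6 × 1570/1866 = 17.33 V.
I_L = V_out / R_L = 17.33 / 12.3 kΩ = 1.41 mA.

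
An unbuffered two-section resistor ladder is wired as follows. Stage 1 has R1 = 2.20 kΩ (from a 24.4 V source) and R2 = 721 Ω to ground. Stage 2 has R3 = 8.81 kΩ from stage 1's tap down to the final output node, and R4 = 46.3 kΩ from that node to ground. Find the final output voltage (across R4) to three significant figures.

V_out ≈ 5.01 V

Stage 2 presents R3+R4 = 55110 Ω as a load on stage 1's tap.
Stage 1's lower leg becomes R2‖(R3+R4) = 711.7 Ω, so V_mid = 24.4 × 711.7/2912 = 5.964 V.
Stage 2 is itself unloaded: V_out = V_mid × R4/(R3+R4) = 5.964 × 46300/55110 = 5.01 V.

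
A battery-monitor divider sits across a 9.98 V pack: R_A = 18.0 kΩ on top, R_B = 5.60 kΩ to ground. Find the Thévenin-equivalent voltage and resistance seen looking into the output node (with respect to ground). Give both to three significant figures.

V_th is the open-circuit tap voltage: 9.98 × 5.60/(18.0 + 5.60) = 2.37 V.
With the supply zeroed, R_A and R_B appear in parallel from the tap: R_th = R_A‖R_B = (18.0 × 5.60)/23.60 = 4.27 kΩ.

V_th = 2.37 V, R_th = 4.27 kΩ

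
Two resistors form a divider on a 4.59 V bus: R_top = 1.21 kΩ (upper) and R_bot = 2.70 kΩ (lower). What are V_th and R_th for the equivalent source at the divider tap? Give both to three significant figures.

V_th = 3.17 V, R_th = 836 Ω

V_th is the open-circuit tap voltage: 4.59 × 2.70/(1.21 + 2.70) = 3.17 V.
With the supply zeroed, R_top and R_bot appear in parallel from the tap: R_th = R_top‖R_bot = (1.21 × 2.70)/3.910 = 836 Ω.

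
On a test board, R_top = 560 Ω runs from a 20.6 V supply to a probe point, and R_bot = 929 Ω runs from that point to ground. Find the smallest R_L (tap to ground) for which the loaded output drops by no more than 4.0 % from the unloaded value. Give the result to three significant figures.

Output resistance R_th = R_top‖R_bot = (560 × 929)/1489 = 349.4 Ω.
The fractional drop is R_th/(R_th + R_L); requiring this ≤ 0.0400 gives R_L ≥ R_th(1/0.0400 − 1) = 349.4 × 24.00 = 8.39 kΩ.

R_L(min) ≈ 8.39 kΩ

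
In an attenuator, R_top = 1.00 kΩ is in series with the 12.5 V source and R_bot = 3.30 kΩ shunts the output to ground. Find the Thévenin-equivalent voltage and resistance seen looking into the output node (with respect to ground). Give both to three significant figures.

V_th is the open-circuit tap voltage: 12.5 × 3.30/(1.00 + 3.30) = 9.59 V.
With the supply zeroed, R_top and R_bot appear in parallel from the tap: R_th = R_top‖R_bot = (1.00 × 3.30)/4.300 = 767 Ω.

V_th = 9.59 V, R_th = 767 Ω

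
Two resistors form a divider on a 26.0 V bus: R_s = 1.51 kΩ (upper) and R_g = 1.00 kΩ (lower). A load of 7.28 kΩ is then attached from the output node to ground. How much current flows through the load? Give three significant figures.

R_g‖R_L = 0.8792 kΩ; V_out = 26.0 × 0.8792/2.389 = 9.568 V.
I_L = V_out / R_L = 9.568 / 7.28 kΩ = 1.31 mA.

I_L ≈ 1.31 mA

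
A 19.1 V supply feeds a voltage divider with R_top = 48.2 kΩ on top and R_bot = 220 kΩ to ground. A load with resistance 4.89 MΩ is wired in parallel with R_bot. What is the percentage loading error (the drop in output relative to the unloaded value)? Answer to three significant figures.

The divider's output (Thévenin) resistance is R_top‖R_bot = 39.54 kΩ.
Fractional drop under load = R_th/(R_th + R_L) = 39.54 / (39.54 + 4890) = 0.008021.
So the output falls by 0.802 %.

0.802 %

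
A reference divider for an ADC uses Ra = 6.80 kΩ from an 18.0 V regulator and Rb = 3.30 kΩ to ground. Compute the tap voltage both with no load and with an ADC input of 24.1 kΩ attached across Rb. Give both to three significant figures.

Open-circuit: V = 18.0 × 3.30/(6.80 + 3.30) = 5.88 V.
With the load, Rb becomes Rb‖R_L = 2.903 kΩ, so V = 18.0 × 2.903/9.703 = 5.38 V.

Unloaded: 5.88 V; loaded: 5.38 V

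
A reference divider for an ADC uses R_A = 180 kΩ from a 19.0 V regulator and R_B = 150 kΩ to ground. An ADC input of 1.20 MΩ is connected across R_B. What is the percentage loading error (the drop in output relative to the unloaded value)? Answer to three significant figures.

The divider's output (Thévenin) resistance is R_A‖R_B = 81.82 kΩ.
Fractional drop under load = R_th/(R_th + R_L) = 81.82 / (81.82 + 1200) = 0.06383.
So the output falls by 6.38 %.

6.38 %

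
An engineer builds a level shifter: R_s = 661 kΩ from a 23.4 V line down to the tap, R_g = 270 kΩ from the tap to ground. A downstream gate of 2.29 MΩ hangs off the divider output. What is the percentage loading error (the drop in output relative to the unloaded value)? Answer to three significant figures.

7.72 %

The divider's output (Thévenin) resistance is R_s‖R_g = 191.7 kΩ.
Fractional drop under load = R_th/(R_th + R_L) = 191.7 / (191.7 + 2290) = 0.07724.
So the output falls by 7.72 %.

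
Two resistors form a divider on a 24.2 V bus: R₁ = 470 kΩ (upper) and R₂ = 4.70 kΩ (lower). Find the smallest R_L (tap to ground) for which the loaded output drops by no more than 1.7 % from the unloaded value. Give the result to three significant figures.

Output resistance R_th = R₁‖R₂ = (470 × 4.70)/474.7 = 4.653 kΩ.
The fractional drop is R_th/(R_th + R_L); requiring this ≤ 0.0170 gives R_L ≥ R_th(1/0.0170 − 1) = 4.653 × 57.82 = 269 kΩ.

R_L(min) ≈ 269 kΩ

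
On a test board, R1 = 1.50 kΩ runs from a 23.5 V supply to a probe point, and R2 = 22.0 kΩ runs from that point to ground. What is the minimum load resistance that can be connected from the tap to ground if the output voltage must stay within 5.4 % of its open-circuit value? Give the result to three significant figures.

R_L(min) ≈ 24.6 kΩ

Output resistance R_th = R1‖R2 = (1.50 × 22.0)/23.50 = 1.404 kΩ.
The fractional drop is R_th/(R_th + R_L); requiring this ≤ 0.0540 gives R_L ≥ R_th(1/0.0540 − 1) = 1.404 × 17.52 = 24.6 kΩ.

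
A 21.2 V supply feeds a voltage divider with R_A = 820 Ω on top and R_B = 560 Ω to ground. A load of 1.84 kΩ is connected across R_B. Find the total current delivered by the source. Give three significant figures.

I ≈ 17.0 mA

R_B‖R_L = 429.3 Ω, so the source sees R_A + R_B‖R_L = 1249 Ω.
I = 21.2 V / 1249 Ω = 17.0 mA.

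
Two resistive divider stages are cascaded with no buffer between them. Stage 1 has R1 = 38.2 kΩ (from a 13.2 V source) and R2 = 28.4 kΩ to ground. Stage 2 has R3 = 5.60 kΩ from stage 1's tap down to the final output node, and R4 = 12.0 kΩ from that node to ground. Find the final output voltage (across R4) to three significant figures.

V_out ≈ 1.99 V

Stage 2 presents R3+R4 = 17.60 kΩ as a load on stage 1's tap.
Stage 1's lower leg becomes R2‖(R3+R4) = 10.87 kΩ, so V_mid = 13.2 × 10.87/49.07 = 2.923 V.
Stage 2 is itself unloaded: V_out = V_mid × R4/(R3+R4) = 2.923 × 12.0/17.60 = 1.99 V.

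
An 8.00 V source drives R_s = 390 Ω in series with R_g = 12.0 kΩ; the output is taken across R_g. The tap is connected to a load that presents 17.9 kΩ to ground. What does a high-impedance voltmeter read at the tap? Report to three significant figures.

The load sits in parallel with R_g: R_g‖R_L = (12000 × 17900) / (12000 + 17900) = 7184 Ω.
V_out = 8.00 × 7184 / (390 + 7184) = 8.00 × 7184/7574 = 7.59 V.

V_out ≈ 7.59 V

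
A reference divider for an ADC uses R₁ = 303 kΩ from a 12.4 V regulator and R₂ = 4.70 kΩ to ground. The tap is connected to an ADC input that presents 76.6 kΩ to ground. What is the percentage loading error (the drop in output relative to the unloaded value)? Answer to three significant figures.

5.70 %

The divider's output (Thévenin) resistance is R₁‖R₂ = 4.628 kΩ.
Fractional drop under load = R_th/(R_th + R_L) = 4.628 / (4.628 + 76.6) = 0.05698.
So the output falls by 5.70 %.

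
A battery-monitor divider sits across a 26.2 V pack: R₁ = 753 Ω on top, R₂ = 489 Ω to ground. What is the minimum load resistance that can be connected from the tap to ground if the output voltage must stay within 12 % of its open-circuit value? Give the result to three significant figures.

Output resistance R_th = R₁‖R₂ = (753 × 489)/1242 = 296.5 Ω.
The fractional drop is R_th/(R_th + R_L); requiring this ≤ 0.120 gives R_L ≥ R_th(1/0.120 − 1) = 296.5 × 7.333 = 2.17 kΩ.

R_L(min) ≈ 2.17 kΩ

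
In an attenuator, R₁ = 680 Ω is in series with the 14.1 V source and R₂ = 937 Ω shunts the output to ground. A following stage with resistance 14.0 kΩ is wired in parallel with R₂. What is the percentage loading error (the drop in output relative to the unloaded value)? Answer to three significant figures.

The divider's output (Thévenin) resistance is R₁‖R₂ = 394.0 Ω.
Fractional drop under load = R_th/(R_th + R_L) = 394.0 / (394.0 + 14000) = 0.02738.
So the output falls by 2.74 %.

2.74 %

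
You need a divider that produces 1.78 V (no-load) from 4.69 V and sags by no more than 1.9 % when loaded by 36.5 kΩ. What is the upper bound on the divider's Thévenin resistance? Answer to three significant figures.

R_th ≤ 707 Ω

Loading drop = R_th/(R_th + R_L) ≤ 0.0190, so R_th ≤ R_L · ε/(1−ε) = 36.5 kΩ × 0.0190/0.9810 = 707 Ω.
(Any R1, R2 with R2/(R1+R2) = 0.380 and R1‖R2 ≤ 707 Ω will meet the spec.)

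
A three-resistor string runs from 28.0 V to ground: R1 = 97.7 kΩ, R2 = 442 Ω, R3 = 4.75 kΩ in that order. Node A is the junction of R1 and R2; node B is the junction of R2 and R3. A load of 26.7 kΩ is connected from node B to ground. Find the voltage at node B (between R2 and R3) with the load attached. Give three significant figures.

At node B, R3 is in parallel with the load: R3‖R_L = 4033 Ω.
Below node A the resistance is R2 + (R3‖R_L) = 4475 Ω, so V_A = 28.0 × 4475/102200 = 1.226 V.
Then V_B = V_A × (R3‖R_L)/(R2 + R3‖R_L) = 1.226 × 4033/4475 = 1.11 V.

V ≈ 1.11 V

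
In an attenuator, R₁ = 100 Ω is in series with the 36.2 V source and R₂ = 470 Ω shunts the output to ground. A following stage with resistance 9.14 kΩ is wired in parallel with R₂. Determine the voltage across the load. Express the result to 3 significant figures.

V_out ≈ 29.6 V

The load sits in parallel with R₂: R₂‖R_L = (470 × 9140) / (470 + 9140) = 447.0 Ω.
V_out = 36.2 × 447.0 / (100 + 447.0) = 36.2 × 447.0/547.0 = 29.6 V.
(Unloaded it would have been 29.8 V.)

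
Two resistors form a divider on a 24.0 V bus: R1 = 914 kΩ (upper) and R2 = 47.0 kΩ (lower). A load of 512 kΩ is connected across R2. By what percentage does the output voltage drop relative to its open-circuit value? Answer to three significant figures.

The divider's output (Thévenin) resistance is R1‖R2 = 44.70 kΩ.
Fractional drop under load = R_th/(R_th + R_L) = 44.70 / (44.70 + 512) = 0.08030.
So the output falls by 8.03 %.

8.03 %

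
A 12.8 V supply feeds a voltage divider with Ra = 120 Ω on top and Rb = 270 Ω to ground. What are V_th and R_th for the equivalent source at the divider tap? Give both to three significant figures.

V_th = 8.86 V, R_th = 83.1 Ω

V_th is the open-circuit tap voltage: 12.8 × 270/(120 + 270) = 8.86 V.
With the supply zeroed, Ra and Rb appear in parallel from the tap: R_th = Ra‖Rb = (120 × 270)/390.0 = 83.1 Ω.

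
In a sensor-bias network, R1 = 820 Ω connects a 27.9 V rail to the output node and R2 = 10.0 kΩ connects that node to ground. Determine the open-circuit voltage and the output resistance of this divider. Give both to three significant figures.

V_th = 25.8 V, R_th = 758 Ω

V_th is the open-circuit tap voltage: 27.9 × 10000/(820 + 10000) = 25.8 V.
With the supply zeroed, R1 and R2 appear in parallel from the tap: R_th = R1‖R2 = (820 × 10000)/10820 = 758 Ω.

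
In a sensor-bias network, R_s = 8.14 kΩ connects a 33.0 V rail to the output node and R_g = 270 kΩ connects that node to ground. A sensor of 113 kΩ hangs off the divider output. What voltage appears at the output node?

The load sits in parallel with R_g: R_g‖R_L = (270 × 113) / (270 + 113) = 79.66 kΩ.
V_out = 33.0 × 79.66 / (8.14 + 79.66) = 33.0 × 79.66/87.80 = 29.9 V.

V_out ≈ 29.9 V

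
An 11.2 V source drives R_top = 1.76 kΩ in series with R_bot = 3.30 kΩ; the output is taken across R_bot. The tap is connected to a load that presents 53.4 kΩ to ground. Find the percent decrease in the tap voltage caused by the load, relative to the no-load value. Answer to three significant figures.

The divider's output (Thévenin) resistance is R_top‖R_bot = 1.148 kΩ.
Fractional drop under load = R_th/(R_th + R_L) = 1.148 / (1.148 + 53.4) = 0.02104.
So the output falls by 2.10 %.

2.10 %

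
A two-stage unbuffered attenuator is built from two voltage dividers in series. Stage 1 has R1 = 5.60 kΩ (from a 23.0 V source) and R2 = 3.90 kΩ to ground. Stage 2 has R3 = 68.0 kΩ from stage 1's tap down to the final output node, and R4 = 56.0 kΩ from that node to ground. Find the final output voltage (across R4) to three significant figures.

Stage 2 presents R3+R4 = 124.0 kΩ as a load on stage 1's tap.
Stage 1's lower leg becomes R2‖(R3+R4) = 3.781 kΩ, so V_mid = 23.0 × 3.781/9.381 = 9.270 V.
Stage 2 is itself unloaded: V_out = V_mid × R4/(R3+R4) = 9.270 × 56.0/124.0 = 4.19 V.

V_out ≈ 4.19 V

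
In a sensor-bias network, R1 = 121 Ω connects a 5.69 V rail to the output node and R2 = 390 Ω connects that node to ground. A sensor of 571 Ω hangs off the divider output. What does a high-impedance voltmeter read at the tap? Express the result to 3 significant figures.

V_out ≈ 3.74 V

The load sits in parallel with R2: R2‖R_L = (390 × 571) / (390 + 571) = 231.7 Ω.
V_out = 5.69 × 231.7 / (121 + 231.7) = 5.69 × 231.7/352.7 = 3.74 V.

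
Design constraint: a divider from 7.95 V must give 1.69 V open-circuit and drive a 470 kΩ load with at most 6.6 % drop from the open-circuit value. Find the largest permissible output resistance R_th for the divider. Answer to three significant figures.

Loading drop = R_th/(R_th + R_L) ≤ 0.0660, so R_th ≤ R_L · ε/(1−ε) = 470 kΩ × 0.0660/0.9340 = 33.2 kΩ.
(Any R1, R2 with R2/(R1+R2) = 0.213 and R1‖R2 ≤ 33.2 kΩ will meet the spec.)

R_th ≤ 33.2 kΩ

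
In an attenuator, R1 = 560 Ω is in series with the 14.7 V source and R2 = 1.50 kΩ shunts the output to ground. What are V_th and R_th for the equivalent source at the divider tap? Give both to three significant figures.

V_th is the open-circuit tap voltage: 14.7 × 1500/(560 + 1500) = 10.7 V.
With the supply zeroed, R1 and R2 appear in parallel from the tap: R_th = R1‖R2 = (560 × 1500)/2060 = 408 Ω.

V_th = 10.7 V, R_th = 408 Ω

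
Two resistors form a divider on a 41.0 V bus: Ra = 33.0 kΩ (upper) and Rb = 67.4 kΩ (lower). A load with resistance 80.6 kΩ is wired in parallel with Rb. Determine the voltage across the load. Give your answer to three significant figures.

V_out ≈ 21.6 V

The load sits in parallel with Rb: Rb‖R_L = (67.4 × 80.6) / (67.4 + 80.6) = 36.71 kΩ.
V_out = 41.0 × 36.71 / (33.0 + 36.71) = 41.0 × 36.71/69.71 = 21.6 V.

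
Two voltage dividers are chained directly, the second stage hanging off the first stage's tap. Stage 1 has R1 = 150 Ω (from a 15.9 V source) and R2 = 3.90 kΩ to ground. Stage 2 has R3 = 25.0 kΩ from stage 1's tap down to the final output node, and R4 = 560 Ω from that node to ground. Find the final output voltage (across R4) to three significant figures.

V_out ≈ 0.334 V

Stage 2 presents R3+R4 = 25560 Ω as a load on stage 1's tap.
Stage 1's lower leg becomes R2‖(R3+R4) = 3384 Ω, so V_mid = 15.9 × 3384/3534 = 15.23 V.
Stage 2 is itself unloaded: V_out = V_mid × R4/(R3+R4) = 15.23 × 560/25560 = 0.334 V.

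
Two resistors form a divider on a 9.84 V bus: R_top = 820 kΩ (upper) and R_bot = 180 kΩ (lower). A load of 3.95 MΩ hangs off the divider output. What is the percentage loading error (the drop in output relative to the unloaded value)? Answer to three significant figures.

3.60 %

The divider's output (Thévenin) resistance is R_top‖R_bot = 147.6 kΩ.
Fractional drop under load = R_th/(R_th + R_L) = 147.6 / (147.6 + 3950) = 0.03602.
So the output falls by 3.60 %.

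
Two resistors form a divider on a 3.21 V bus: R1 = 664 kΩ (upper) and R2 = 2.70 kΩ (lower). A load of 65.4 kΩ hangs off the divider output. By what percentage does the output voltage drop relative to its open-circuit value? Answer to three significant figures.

3.95 %

The divider's output (Thévenin) resistance is R1‖R2 = 2.689 kΩ.
Fractional drop under load = R_th/(R_th + R_L) = 2.689 / (2.689 + 65.4) = 0.03949.
So the output falls by 3.95 %.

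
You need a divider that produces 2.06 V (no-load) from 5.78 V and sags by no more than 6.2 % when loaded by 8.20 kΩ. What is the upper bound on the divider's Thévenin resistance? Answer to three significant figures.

Loading drop = R_th/(R_th + R_L) ≤ 0.0620, so R_th ≤ R_L · ε/(1−ε) = 8.20 kΩ × 0.0620/0.9380 = 542 Ω.

R_th ≤ 542 Ω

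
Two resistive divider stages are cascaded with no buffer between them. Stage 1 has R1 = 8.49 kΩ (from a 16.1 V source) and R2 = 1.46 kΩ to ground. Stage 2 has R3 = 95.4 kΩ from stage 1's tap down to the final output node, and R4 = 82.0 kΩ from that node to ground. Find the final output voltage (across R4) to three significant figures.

V_out ≈ 1.08 V

Stage 2 presents R3+R4 = 177.4 kΩ as a load on stage 1's tap.
Stage 1's lower leg becomes R2‖(R3+R4) = 1.448 kΩ, so V_mid = 16.1 × 1.448/9.938 = 2.346 V.
Stage 2 is itself unloaded: V_out = V_mid × R4/(R3+R4) = 2.346 × 82.0/177.4 = 1.08 V.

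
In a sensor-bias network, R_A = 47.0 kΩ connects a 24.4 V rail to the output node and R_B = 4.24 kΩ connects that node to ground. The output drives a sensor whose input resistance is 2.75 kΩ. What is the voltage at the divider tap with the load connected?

The load sits in parallel with R_B: R_B‖R_L = (4.24 × 2.75) / (4.24 + 2.75) = 1.668 kΩ.
V_out = 24.4 × 1.668 / (47.0 + 1.668) = 24.4 × 1.668/48.67 = 0.836 V.
(Unloaded it would have been 2.02 V.)

V_out ≈ 0.836 V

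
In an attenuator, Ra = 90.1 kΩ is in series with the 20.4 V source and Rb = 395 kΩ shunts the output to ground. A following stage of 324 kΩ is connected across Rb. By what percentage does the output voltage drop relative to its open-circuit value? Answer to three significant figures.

Unloaded V = 20.4 × 395/485.1 = 16.61 V.
Loaded: Rb‖R_L = 178.0 kΩ, giving V = 20.4 × 178.0/268.1 = 13.54 V.
Drop = (16.61 − 13.54) / 16.61 = 18.5 %.

18.5 %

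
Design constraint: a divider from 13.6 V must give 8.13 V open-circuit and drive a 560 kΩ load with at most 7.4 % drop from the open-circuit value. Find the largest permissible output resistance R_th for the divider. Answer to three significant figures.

Loading drop = R_th/(R_th + R_L) ≤ 0.0740, so R_th ≤ R_L · ε/(1−ε) = 560 kΩ × 0.0740/0.9260 = 44.8 kΩ.
(Any R1, R2 with R2/(R1+R2) = 0.598 and R1‖R2 ≤ 44.8 kΩ will meet the spec.)

R_th ≤ 44.8 kΩ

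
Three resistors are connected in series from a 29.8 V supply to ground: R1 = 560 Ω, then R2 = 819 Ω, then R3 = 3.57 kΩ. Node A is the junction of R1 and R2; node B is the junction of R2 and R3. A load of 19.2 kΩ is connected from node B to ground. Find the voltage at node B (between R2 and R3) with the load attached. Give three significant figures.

At node B, R3 is in parallel with the load: R3‖R_L = 3010 Ω.
Below node A the resistance is R2 + (R3‖R_L) = 3829 Ω, so V_A = 29.8 × 3829/4389 = 26.00 V.
Then V_B = V_A × (R3‖R_L)/(R2 + R3‖R_L) = 26.00 × 3010/3829 = 20.4 V.

V ≈ 20.4 V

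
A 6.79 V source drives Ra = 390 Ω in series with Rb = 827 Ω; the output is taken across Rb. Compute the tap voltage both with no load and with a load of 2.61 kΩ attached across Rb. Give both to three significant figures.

Open-circuit: V = 6.79 × 827/(390 + 827) = 4.61 V.
With the load, Rb becomes Rb‖R_L = 628.0 Ω, so V = 6.79 × 628.0/1018 = 4.19 V.

Unloaded: 4.61 V; loaded: 4.19 V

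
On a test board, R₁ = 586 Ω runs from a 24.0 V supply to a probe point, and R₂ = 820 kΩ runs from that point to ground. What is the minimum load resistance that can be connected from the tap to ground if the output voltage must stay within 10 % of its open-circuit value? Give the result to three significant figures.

R_L(min) ≈ 5.27 kΩ

Output resistance R_th = R₁‖R₂ = (586 × 820000)/820600 = 585.6 Ω.
The fractional drop is R_th/(R_th + R_L); requiring this ≤ 0.100 gives R_L ≥ R_th(1/0.100 − 1) = 585.6 × 9.000 = 5.27 kΩ.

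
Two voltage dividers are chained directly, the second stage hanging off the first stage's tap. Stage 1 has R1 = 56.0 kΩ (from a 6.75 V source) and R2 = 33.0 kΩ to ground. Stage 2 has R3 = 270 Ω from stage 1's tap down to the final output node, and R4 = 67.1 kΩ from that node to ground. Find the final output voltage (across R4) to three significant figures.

V_out ≈ 1.91 V

Stage 2 presents R3+R4 = 67370 Ω as a load on stage 1's tap.
Stage 1's lower leg becomes R2‖(R3+R4) = 22150 Ω, so V_mid = 6.75 × 22150/78150 = 1.913 V.
Stage 2 is itself unloaded: V_out = V_mid × R4/(R3+R4) = 1.913 × 67100/67370 = 1.91 V.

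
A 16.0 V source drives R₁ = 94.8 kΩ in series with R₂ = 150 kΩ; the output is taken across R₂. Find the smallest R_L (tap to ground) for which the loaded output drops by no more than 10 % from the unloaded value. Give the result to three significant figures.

R_L(min) ≈ 523 kΩ

Output resistance R_th = R₁‖R₂ = (94.8 × 150)/244.8 = 58.09 kΩ.
The fractional drop is R_th/(R_th + R_L); requiring this ≤ 0.100 gives R_L ≥ R_th(1/0.100 − 1) = 58.09 × 9.000 = 523 kΩ.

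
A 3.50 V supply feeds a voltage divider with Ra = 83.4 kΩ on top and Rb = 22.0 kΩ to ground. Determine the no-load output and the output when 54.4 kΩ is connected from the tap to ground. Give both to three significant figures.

Unloaded: 0.731 V; loaded: 0.553 V

Open-circuit: V = 3.50 × 22.0/(83.4 + 22.0) = 0.731 V.
With the load, Rb becomes Rb‖R_L = 15.66 kΩ, so V = 3.50 × 15.66/99.06 = 0.553 V.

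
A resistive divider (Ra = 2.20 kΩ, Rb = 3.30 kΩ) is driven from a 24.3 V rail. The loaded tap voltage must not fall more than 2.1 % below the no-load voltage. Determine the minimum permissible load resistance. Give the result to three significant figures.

R_L(min) ≈ 61.5 kΩ

Output resistance R_th = Ra‖Rb = (2.20 × 3.30)/5.500 = 1.320 kΩ.
The fractional drop is R_th/(R_th + R_L); requiring this ≤ 0.0210 gives R_L ≥ R_th(1/0.0210 − 1) = 1.320 × 46.62 = 61.5 kΩ.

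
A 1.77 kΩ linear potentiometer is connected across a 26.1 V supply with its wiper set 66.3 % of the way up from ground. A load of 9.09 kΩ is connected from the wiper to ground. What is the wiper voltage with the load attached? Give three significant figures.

The wiper splits the pot into (1−α)R = 596.5 Ω above and αR = 1174 Ω below.
Lower section ‖ load = 1039 Ω.
V_wiper = 26.1 × 1039/(596.5 + 1039) = 16.6 V.

V ≈ 16.6 V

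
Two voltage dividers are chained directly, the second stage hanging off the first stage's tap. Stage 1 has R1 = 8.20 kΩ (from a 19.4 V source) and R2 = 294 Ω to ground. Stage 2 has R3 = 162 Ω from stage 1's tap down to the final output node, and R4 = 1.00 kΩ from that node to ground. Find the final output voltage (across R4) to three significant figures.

V_out ≈ 0.464 V

Stage 2 presents R3+R4 = 1162 Ω as a load on stage 1's tap.
Stage 1's lower leg becomes R2‖(R3+R4) = 234.6 Ω, so V_mid = 19.4 × 234.6/8435 = 0.5397 V.
Stage 2 is itself unloaded: V_out = V_mid × R4/(R3+R4) = 0.5397 × 1000/1162 = 0.464 V.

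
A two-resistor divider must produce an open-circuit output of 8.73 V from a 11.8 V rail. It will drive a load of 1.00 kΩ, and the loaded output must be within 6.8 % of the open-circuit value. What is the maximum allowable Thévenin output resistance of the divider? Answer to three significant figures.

Loading drop = R_th/(R_th + R_L) ≤ 0.0680, so R_th ≤ R_L · ε/(1−ε) = 1.00 kΩ × 0.0680/0.9320 = 73.0 Ω.
(Any R1, R2 with R2/(R1+R2) = 0.740 and R1‖R2 ≤ 73.0 Ω will meet the spec.)

R_th ≤ 73.0 Ω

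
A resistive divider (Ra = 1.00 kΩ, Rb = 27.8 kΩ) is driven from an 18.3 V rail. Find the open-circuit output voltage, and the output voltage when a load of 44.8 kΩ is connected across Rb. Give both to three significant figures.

Open-circuit: V = 18.3 × 27.8/(1.00 + 27.8) = 17.7 V.
With the load, Rb becomes Rb‖R_L = 17.15 kΩ, so V = 18.3 × 17.15/18.15 = 17.3 V.

Unloaded: 17.7 V; loaded: 17.3 V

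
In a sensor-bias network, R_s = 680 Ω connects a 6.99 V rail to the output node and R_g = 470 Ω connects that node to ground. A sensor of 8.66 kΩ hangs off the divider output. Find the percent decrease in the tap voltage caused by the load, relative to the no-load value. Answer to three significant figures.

3.11 %

The divider's output (Thévenin) resistance is R_s‖R_g = 277.9 Ω.
Fractional drop under load = R_th/(R_th + R_L) = 277.9 / (277.9 + 8660) = 0.03109.
So the output falls by 3.11 %.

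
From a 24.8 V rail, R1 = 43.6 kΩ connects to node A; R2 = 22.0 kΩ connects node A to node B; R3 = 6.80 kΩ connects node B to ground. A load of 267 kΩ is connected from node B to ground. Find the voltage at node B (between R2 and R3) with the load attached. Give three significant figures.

V ≈ 2.28 V

At node B, R3 is in parallel with the load: R3‖R_L = 6.631 kΩ.
Below node A the resistance is R2 + (R3‖R_L) = 28.63 kΩ, so V_A = 24.8 × 28.63/72.23 = 9.830 V.
Then V_B = V_A × (R3‖R_L)/(R2 + R3‖R_L) = 9.830 × 6.631/28.63 = 2.28 V.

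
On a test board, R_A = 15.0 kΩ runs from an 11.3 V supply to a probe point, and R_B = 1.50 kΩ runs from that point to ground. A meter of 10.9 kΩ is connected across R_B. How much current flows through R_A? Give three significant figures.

R_B‖R_L = 1.319 kΩ, so the source sees R_A + R_B‖R_L = 16.32 kΩ.
I = 11.3 V / 16.32 kΩ = 0.692 mA.

I ≈ 0.692 mA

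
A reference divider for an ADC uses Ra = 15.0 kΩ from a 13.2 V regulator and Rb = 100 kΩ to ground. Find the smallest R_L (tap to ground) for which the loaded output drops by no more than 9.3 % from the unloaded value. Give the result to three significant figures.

Output resistance R_th = Ra‖Rb = (15.0 × 100)/115.0 = 13.04 kΩ.
The fractional drop is R_th/(R_th + R_L); requiring this ≤ 0.0930 gives R_L ≥ R_th(1/0.0930 − 1) = 13.04 × 9.753 = 127 kΩ.

R_L(min) ≈ 127 kΩ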